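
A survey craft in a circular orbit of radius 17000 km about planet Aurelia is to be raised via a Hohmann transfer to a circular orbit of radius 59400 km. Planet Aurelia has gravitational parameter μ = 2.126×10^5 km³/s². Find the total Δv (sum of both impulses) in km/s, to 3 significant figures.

Transfer-ellipse semi-major axis a_t = (r₁ + r₂)/2 = (17000 + 59400)/2 = 38200 km.
Circular speed at r₁: v₁ = √(μ/r₁) = √(2.126×10^5/17000) = 3.5364 km/s.
Transfer-orbit speed at r₁ (v² = μ(2/r − 1/a)): v_p = √[μ(2/r₁ − 1/a_t)] = 4.4098 km/s.
First burn Δv₁ = |v_p − v₁| = 0.8734 km/s.
Circular speed at r₂: v₂ = √(μ/r₂) = 1.8919 km/s.
Transfer-orbit speed at r₂: v_a = √[μ(2/r₂ − 1/a_t)] = 1.2621 km/s.
Second burn Δv₂ = |v₂ − v_a| = 0.6298 km/s.
Δv = Δv₁ + Δv₂ = 0.8734 + 0.6298 = 1.503 km/s.

Δv = 1.50 km/s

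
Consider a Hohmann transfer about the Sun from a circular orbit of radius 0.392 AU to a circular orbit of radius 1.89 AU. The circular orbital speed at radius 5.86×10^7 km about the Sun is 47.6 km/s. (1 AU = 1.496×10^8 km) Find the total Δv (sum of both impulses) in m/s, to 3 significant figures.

Δv = 22600 m/s

From the circular-orbit relation v² = μ/r at r = 5.86×10^7 km: μ = v²r = (47.6)² × 5.86×10^7 = 1.32774×10^11 km³/s².
In km: r₁ = 0.392 × 1.496×10^8 = 5.86432×10^7 km; r₂ = 1.89 × 1.496×10^8 = 2.82744×10^8 km.
Semi-major axis of the transfer orbit: a_t = (5.86432×10^7 + 2.82744×10^8)/2 = 1.706936×10^8 km.
Circular speed at r₁: v₁ = √(μ/r₁) = √(1.32774×10^11/5.86432×10^7) = 47.58 km/s.
Transfer-orbit speed at r₁ (v² = μ(2/r − 1/a)): v_p = √[μ(2/r₁ − 1/a_t)] = 61.24 km/s.
First burn Δv₁ = |v_p − v₁| = 13.66 km/s.
Circular speed at r₂: v₂ = √(μ/r₂) = 21.670 km/s.
Transfer-orbit speed at r₂: v_a = √[μ(2/r₂ − 1/a_t)] = 12.702 km/s.
Second burn Δv₂ = |v₂ − v_a| = 8.968 km/s.
Δv = Δv₁ + Δv₂ = 13.66 + 8.968 = 22.63 km/s.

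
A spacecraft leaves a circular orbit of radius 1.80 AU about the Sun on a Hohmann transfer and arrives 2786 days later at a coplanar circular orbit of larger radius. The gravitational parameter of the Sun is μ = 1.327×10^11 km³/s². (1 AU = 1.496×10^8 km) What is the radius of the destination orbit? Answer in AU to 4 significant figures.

r₂ = 10.50 AU

In km: r₁ = 1.80 × 1.496×10^8 = 2.6928×10^8 km.
Transfer time t = 2786 days = 2.407104×10^8 s, and t = π√(a_t³/μ).
So a_t = (μ t²/π²)^(1/3) = (1.327×10^11 × (2.407104×10^8)² / π²)^(1/3) = 9.2014×10^8 km.
Since a_t = (r₁ + r₂)/2, r₂ = 2a_t − r₁ = 2×9.2014×10^8 − 2.6928×10^8 = 1.571×10^9 km.
In AU: r₂ = 1.571×10^9 / 1.496×10^8 = 10.50 AU.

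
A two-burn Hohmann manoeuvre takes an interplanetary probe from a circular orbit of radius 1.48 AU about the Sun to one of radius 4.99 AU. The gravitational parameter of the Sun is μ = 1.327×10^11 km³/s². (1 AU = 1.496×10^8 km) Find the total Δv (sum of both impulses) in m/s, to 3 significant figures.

In km: r₁ = 1.48 × 1.496×10^8 = 2.21408×10^8 km; r₂ = 4.99 × 1.496×10^8 = 7.46504×10^8 km.
The Hohmann ellipse has a_t = (r₁ + r₂)/2 = 4.83956×10^8 km.
Circular speed at r₁: v₁ = √(μ/r₁) = √(1.327×10^11/2.21408×10^8) = 24.4815 km/s.
On the transfer ellipse at r₁, vis-viva equation gives v_p = √[μ(2/r₁ − 1/a_t)] = 30.4055 km/s.
First burn Δv₁ = |v_p − v₁| = 5.924 km/s.
At r₂, v₂ = √(μ/r₂) = 13.333 km/s.
Transfer-orbit speed at r₂: v_a = √[μ(2/r₂ − 1/a_t)] = 9.0181 km/s.
Second burn Δv₂ = |v₂ − v_a| = 4.315 km/s.
Δv = Δv₁ + Δv₂ = 5.924 + 4.315 = 10.24 km/s.

Δv = 10200 m/s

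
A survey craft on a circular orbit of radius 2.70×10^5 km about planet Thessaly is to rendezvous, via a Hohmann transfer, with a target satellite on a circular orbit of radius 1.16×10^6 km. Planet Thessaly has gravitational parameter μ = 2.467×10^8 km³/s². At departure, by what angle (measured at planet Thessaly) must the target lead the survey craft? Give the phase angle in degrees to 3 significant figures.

φ = 92.9°

Semi-major axis of the transfer orbit: a_t = (2.700×10^5 + 1.160×10^6)/2 = 7.150×10^5 km.
The half-period of the transfer ellipse is t = π√(a_t³/μ) = 1.2093×10^5 s.
The target's mean motion on its circular orbit is ω₂ = √(μ/r₂³) = 1.2572×10^-5 rad/s.
Angle swept by the target during transfer: ω₂·t = 1.5203 rad = 87.11°.
The survey craft traverses 180° on the transfer ellipse, so the target must lead by 180° − 87.11° = 92.9°.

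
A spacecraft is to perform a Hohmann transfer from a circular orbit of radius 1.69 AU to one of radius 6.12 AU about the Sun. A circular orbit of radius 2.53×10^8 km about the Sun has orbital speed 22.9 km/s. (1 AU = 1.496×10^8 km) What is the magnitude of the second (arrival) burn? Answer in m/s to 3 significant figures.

Δv₂ = 4120 m/s

From the circular-orbit relation v² = μ/r at r = 2.53×10^8 km: μ = v²r = (22.9)² × 2.53×10^8 = 1.32676×10^11 km³/s².
In km: r₁ = 1.69 × 1.496×10^8 = 2.52824×10^8 km; r₂ = 6.12 × 1.496×10^8 = 9.15552×10^8 km.
The Hohmann ellipse has a_t = (r₁ + r₂)/2 = 5.84188×10^8 km.
Circular speed at r = 9.15552×10^8 km: v_c = √(μ/r) = 12.038 km/s.
Vis-viva on the transfer ellipse at r = 9.15552×10^8 km gives v_t = √[μ(2/r − 1/a_t)] = 7.9193 km/s.
Δv₂ = |v_t − v_c| = |7.9193 − 12.038| = 4.119 km/s.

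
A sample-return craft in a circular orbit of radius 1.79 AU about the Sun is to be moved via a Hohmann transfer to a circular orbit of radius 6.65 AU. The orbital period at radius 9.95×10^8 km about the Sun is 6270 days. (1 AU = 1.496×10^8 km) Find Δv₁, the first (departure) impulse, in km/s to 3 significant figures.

Δv₁ = 5.68 km/s

From Kepler's third law T² = 4π²r³/μ at r = 9.95×10^8 km, T = 6270 days = 6270 × 86400 s = 5.41728×10^8 s: μ = 4π²r³/T² = 1.32515×10^11 km³/s².
In km: r₁ = 1.79 × 1.496×10^8 = 2.67784×10^8 km; r₂ = 6.65 × 1.496×10^8 = 9.9484×10^8 km.
Semi-major axis of the transfer orbit: a_t = (2.67784×10^8 + 9.9484×10^8)/2 = 6.31312×10^8 km.
On the circular orbit at r = 2.67784×10^8 km, v_c = √(μ/r) = 22.25 km/s.
Vis-viva on the transfer ellipse at r = 2.67784×10^8 km gives v_t = √[μ(2/r − 1/a_t)] = 27.93 km/s.
Δv₁ = |v_t − v_c| = |27.93 − 22.25| = 5.680 km/s.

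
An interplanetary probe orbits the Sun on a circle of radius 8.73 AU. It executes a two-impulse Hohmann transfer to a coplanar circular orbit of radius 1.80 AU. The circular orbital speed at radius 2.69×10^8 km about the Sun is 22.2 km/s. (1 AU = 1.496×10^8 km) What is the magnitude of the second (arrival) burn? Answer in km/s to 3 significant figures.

From the circular-orbit relation v² = μ/r at r = 2.69×10^8 km: μ = v²r = (22.2)² × 2.69×10^8 = 1.32574×10^11 km³/s².
In km: r₁ = 8.73 × 1.496×10^8 = 1.306008×10^9 km; r₂ = 1.80 × 1.496×10^8 = 2.6928×10^8 km.
Transfer-ellipse semi-major axis a_t = (r₁ + r₂)/2 = (1.306008×10^9 + 2.6928×10^8)/2 = 7.87644×10^8 km.
Circular speed at r = 2.6928×10^8 km: v_c = √(μ/r) = 22.1885 km/s.
Vis-viva on the transfer ellipse at r = 2.6928×10^8 km gives v_t = √[μ(2/r − 1/a_t)] = 28.5716 km/s.
Δv₂ = |v_t − v_c| = |28.5716 − 22.1885| = 6.383 km/s.

Δv₂ = 6.38 km/s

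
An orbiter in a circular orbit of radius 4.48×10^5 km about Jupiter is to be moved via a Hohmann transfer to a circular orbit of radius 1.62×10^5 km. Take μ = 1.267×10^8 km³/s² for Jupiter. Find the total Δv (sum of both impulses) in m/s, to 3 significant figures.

Transfer-ellipse semi-major axis a_t = (r₁ + r₂)/2 = (4.480×10^5 + 1.620×10^5)/2 = 3.050×10^5 km.
At r₁ the circular-orbit speed is v₁ = √(μ/r₁) = 16.817 km/s.
On the transfer ellipse at r₁, vis-viva gives v_a = √[μ(2/r₁ − 1/a_t)] = 12.256 km/s.
First burn Δv₁ = |v_a − v₁| = 4.561 km/s.
At r₂, v₂ = √(μ/r₂) = 27.966 km/s.
Transfer-orbit speed at r₂: v_p = √[μ(2/r₂ − 1/a_t)] = 33.894 km/s.
Second burn Δv₂ = |v₂ − v_p| = 5.928 km/s.
Total Δv = Δv₁ + Δv₂ = 10.49 km/s.

Δv = 10500 m/s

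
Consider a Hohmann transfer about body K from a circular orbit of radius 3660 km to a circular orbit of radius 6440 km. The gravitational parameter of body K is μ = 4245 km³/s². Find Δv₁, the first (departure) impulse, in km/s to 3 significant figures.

Δv₁ = 0.139 km/s

Semi-major axis of the transfer orbit: a_t = (3660 + 6440)/2 = 5050 km.
Circular speed at r = 3660 km: v_c = √(μ/r) = 1.0770 km/s.
Vis-viva on the transfer ellipse at r = 3660 km gives v_t = √[μ(2/r − 1/a_t)] = 1.2162 km/s.
Δv₁ = |v_t − v_c| = |1.2162 − 1.0770| = 0.1392 km/s.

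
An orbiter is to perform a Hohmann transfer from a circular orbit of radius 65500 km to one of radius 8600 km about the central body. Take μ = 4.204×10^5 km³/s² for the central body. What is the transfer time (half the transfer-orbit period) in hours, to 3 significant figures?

t = 9.60 hours

Semi-major axis of the transfer orbit: a_t = (65500 + 8600)/2 = 37050 km.
Half the transfer-orbit period gives t = π√(a_t³/μ) = 34550 s.
Converting: 34550 s ÷ 3600 s/hour = 9.60 hours.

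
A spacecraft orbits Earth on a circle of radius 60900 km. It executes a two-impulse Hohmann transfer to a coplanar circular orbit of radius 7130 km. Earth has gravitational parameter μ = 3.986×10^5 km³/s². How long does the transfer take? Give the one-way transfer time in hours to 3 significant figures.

Transfer-ellipse semi-major axis a_t = (r₁ + r₂)/2 = (60900 + 7130)/2 = 34015 km.
Transfer time t = π√(a_t³/μ) = π√((34015)³ / 3.986×10^5) = 31220 s.
Converting: 31220 s ÷ 3600 s/hour = 8.67 hours.

t = 8.67 hours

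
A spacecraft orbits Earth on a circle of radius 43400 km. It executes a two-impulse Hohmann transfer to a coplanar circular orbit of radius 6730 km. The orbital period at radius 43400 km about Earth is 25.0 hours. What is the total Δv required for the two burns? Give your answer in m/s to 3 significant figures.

From Kepler's third law T² = 4π²r³/μ at r = 43400 km, T = 25.0 hours = 25.0 × 3600 s = 90000 s: μ = 4π²r³/T² = 3.98423×10^5 km³/s².
The Hohmann ellipse has a_t = (r₁ + r₂)/2 = 25065 km.
Circular speed at r₁: v₁ = √(μ/r₁) = √(3.98423×10^5/43400) = 3.030 km/s.
Transfer-orbit speed at r₁ (vis-viva): v_a = √[μ(2/r₁ − 1/a_t)] = 1.570 km/s.
First burn Δv₁ = |v_a − v₁| = 1.460 km/s.
Circular speed at r₂: v₂ = √(μ/r₂) = 7.69422 km/s.
Transfer-orbit speed at r₂: v_p = √[μ(2/r₂ − 1/a_t)] = 10.1245 km/s.
Second burn Δv₂ = |v₂ − v_p| = 2.430 km/s.
Total Δv = Δv₁ + Δv₂ = 3.890 km/s.

Δv = 3890 m/s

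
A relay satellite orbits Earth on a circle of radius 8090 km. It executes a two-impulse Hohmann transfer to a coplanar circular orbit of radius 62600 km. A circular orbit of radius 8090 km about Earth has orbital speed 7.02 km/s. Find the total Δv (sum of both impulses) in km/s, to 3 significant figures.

Δv = 3.64 km/s

From the circular-orbit relation v² = μ/r at r = 8090 km: μ = v²r = (7.02)² × 8090 = 3.98678×10^5 km³/s².
The Hohmann ellipse has a_t = (r₁ + r₂)/2 = 35345 km.
At r₁ the circular-orbit speed is v₁ = √(μ/r₁) = 7.0200 km/s.
Transfer-orbit speed at r₁ (vis-viva): v_p = √[μ(2/r₁ − 1/a_t)] = 9.3424 km/s.
First burn Δv₁ = |v_p − v₁| = 2.3224 km/s.
At r₂, v₂ = √(μ/r₂) = 2.52362 km/s.
Transfer-orbit speed at r₂: v_a = √[μ(2/r₂ − 1/a_t)] = 1.20735 km/s.
Second burn Δv₂ = |v₂ − v_a| = 1.3163 km/s.
Total Δv = Δv₁ + Δv₂ = 3.639 km/s.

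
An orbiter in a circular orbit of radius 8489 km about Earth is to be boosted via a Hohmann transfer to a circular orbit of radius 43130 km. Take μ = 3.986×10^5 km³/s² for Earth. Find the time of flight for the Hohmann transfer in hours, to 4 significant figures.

t = 5.731 hours

Transfer-ellipse semi-major axis a_t = (r₁ + r₂)/2 = (8489 + 43130)/2 = 25809.5 km.
By Kepler's third law the transfer-orbit period is T = 2π√(a_t³/μ), so t = T/2 = 20630 s.
Converting: 20630 s ÷ 3600 s/hour = 5.731 hours.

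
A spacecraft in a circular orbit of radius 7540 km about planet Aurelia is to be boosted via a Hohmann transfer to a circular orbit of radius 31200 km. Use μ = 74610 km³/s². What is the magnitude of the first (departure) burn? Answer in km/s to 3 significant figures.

Transfer-ellipse semi-major axis a_t = (r₁ + r₂)/2 = (7540 + 31200)/2 = 19370 km.
Circular speed at r = 7540 km: v_c = √(μ/r) = 3.145668 km/s.
Transfer-orbit speed at the same r (vis-viva, a = a_t): v_t = √[μ(2/r − 1/a_t)] = 3.992320 km/s.
Δv₁ = |v_t − v_c| = |3.992320 − 3.145668| = 0.8467 km/s.

Δv₁ = 0.847 km/s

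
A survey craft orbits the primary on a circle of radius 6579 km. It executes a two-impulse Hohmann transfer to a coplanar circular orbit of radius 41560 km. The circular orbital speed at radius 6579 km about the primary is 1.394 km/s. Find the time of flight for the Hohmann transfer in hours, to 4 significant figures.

From the circular-orbit relation v² = μ/r at r = 6579 km: μ = v²r = (1.394)² × 6579 = 12784.5 km³/s².
Transfer-ellipse semi-major axis a_t = (r₁ + r₂)/2 = (6579 + 41560)/2 = 24069.5 km.
By Kepler's third law the transfer-orbit period is T = 2π√(a_t³/μ), so t = T/2 = 1.0375×10^5 s.
Converting: 1.0375×10^5 s ÷ 3600 s/hour = 28.82 hours.

t = 28.82 hours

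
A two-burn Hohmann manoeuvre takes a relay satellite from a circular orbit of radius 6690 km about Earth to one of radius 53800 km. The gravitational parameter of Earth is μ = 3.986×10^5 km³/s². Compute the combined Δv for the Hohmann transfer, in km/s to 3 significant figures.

Δv = 4.02 km/s

Semi-major axis of the transfer orbit: a_t = (6690 + 53800)/2 = 30245 km.
Circular speed at r₁: v₁ = √(μ/r₁) = √(3.986×10^5/6690) = 7.7189 km/s.
Transfer-orbit speed at r₁ (v² = μ(2/r − 1/a)): v_p = √[μ(2/r₁ − 1/a_t)] = 10.295 km/s.
First burn Δv₁ = |v_p − v₁| = 2.576 km/s.
Circular speed at r₂: v₂ = √(μ/r₂) = 2.722 km/s.
Transfer-orbit speed at r₂: v_a = √[μ(2/r₂ − 1/a_t)] = 1.280 km/s.
Second burn Δv₂ = |v₂ − v_a| = 1.442 km/s.
Total Δv = Δv₁ + Δv₂ = 4.018 km/s.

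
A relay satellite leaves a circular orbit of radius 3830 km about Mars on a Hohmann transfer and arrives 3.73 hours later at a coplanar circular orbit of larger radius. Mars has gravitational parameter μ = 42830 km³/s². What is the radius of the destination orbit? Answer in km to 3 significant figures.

Transfer time t = 3.73 hours = 13428 s, and t = π√(a_t³/μ).
So a_t = (μ t²/π²)^(1/3) = (42830 × (13428)² / π²)^(1/3) = 9214.9 km.
Since a_t = (r₁ + r₂)/2, r₂ = 2a_t − r₁ = 2×9214.9 − 3830 = 14599.8 km.

r₂ = 14600 km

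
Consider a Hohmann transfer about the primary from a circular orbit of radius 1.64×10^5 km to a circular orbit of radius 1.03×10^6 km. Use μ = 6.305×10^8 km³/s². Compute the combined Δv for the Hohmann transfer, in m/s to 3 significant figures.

The Hohmann ellipse has a_t = (r₁ + r₂)/2 = 5.970×10^5 km.
At r₁ the circular-orbit speed is v₁ = √(μ/r₁) = 62.00 km/s.
Transfer-orbit speed at r₁ (vis-viva equation): v_p = √[μ(2/r₁ − 1/a_t)] = 81.44 km/s.
First burn Δv₁ = |v_p − v₁| = 19.44 km/s.
Circular speed at r₂: v₂ = √(μ/r₂) = 24.74 km/s.
Transfer-orbit speed at r₂: v_a = √[μ(2/r₂ − 1/a_t)] = 12.97 km/s.
Second burn Δv₂ = |v₂ − v_a| = 11.77 km/s.
Total Δv = Δv₁ + Δv₂ = 31.21 km/s.

Δv = 31200 m/s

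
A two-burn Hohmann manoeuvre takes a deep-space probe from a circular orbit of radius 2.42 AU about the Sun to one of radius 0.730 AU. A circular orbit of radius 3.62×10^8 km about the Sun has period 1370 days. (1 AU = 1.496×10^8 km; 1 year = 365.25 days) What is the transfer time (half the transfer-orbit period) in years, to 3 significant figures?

From Kepler's third law T² = 4π²r³/μ at r = 3.62×10^8 km, T = 1370 days = 1370 × 86400 s = 1.18368×10^8 s: μ = 4π²r³/T² = 1.33665×10^11 km³/s².
In km: r₁ = 2.42 × 1.496×10^8 = 3.62032×10^8 km; r₂ = 0.730 × 1.496×10^8 = 1.09208×10^8 km.
Transfer-ellipse semi-major axis a_t = (r₁ + r₂)/2 = (3.62032×10^8 + 1.09208×10^8)/2 = 2.3562×10^8 km.
Transfer time t = π√(a_t³/μ) = π√((2.3562×10^8)³ / 1.33665×10^11) = 3.108×10^7 s.
Converting: 3.108×10^7 s ÷ 3.15576×10^7 s/year (365.25 × 86400) = 0.985 years.

t = 0.985 years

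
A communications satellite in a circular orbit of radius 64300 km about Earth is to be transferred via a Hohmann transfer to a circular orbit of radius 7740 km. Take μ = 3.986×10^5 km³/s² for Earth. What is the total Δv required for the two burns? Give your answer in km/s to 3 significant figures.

Transfer-ellipse semi-major axis a_t = (r₁ + r₂)/2 = (64300 + 7740)/2 = 36020 km.
At r₁ the circular-orbit speed is v₁ = √(μ/r₁) = 2.48979 km/s.
On the transfer ellipse at r₁, vis-viva gives v_a = √[μ(2/r₁ − 1/a_t)] = 1.15415 km/s.
First burn Δv₁ = |v_a − v₁| = 1.3356 km/s.
Circular speed at r₂: v₂ = √(μ/r₂) = 7.1763 km/s.
Transfer-orbit speed at r₂: v_p = √[μ(2/r₂ − 1/a_t)] = 9.5881 km/s.
Second burn Δv₂ = |v₂ − v_p| = 2.4118 km/s.
Δv = Δv₁ + Δv₂ = 1.3356 + 2.4118 = 3.747 km/s.

Δv = 3.75 km/s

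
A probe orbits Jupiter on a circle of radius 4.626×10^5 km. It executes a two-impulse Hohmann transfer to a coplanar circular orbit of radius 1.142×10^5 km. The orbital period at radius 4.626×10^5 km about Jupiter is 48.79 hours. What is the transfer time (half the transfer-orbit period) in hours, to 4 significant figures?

t = 12.01 hours

From Kepler's third law T² = 4π²r³/μ at r = 4.626×10^5 km, T = 48.79 hours = 48.79 × 3600 s = 1.75644×10^5 s: μ = 4π²r³/T² = 1.26681×10^8 km³/s².
Semi-major axis of the transfer orbit: a_t = (4.626×10^5 + 1.142×10^5)/2 = 2.884×10^5 km.
Transfer time t = π√(a_t³/μ) = π√((2.884×10^5)³ / 1.26681×10^8) = 43230 s.
Converting: 43230 s ÷ 3600 s/hour = 12.01 hours.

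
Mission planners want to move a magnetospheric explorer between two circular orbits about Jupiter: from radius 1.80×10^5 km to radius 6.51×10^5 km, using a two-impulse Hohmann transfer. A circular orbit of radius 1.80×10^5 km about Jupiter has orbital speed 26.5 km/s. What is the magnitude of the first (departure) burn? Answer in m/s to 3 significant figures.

From the circular-orbit relation v² = μ/r at r = 1.80×10^5 km: μ = v²r = (26.5)² × 1.80×10^5 = 1.26405×10^8 km³/s².
The Hohmann ellipse has a_t = (r₁ + r₂)/2 = 4.155×10^5 km.
Circular speed at r = 1.800×10^5 km: v_c = √(μ/r) = 26.50 km/s.
Transfer-orbit speed at the same r (vis-viva, a = a_t): v_t = √[μ(2/r − 1/a_t)] = 33.17 km/s.
Δv₁ = |v_t − v_c| = |33.17 − 26.50| = 6.670 km/s.

Δv₁ = 6670 m/s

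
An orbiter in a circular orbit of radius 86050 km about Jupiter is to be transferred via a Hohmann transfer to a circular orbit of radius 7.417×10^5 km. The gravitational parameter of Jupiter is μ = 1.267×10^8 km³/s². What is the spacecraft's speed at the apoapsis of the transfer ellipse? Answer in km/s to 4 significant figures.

Transfer-ellipse semi-major axis a_t = (r₁ + r₂)/2 = (86050 + 7.417×10^5)/2 = 4.13875×10^5 km.
At apoapsis, r = 7.417×10^5 km.
From the vis-viva equation, v = √[μ(2/r − 1/a_t)] = 5.960 km/s.

v = 5.960 km/s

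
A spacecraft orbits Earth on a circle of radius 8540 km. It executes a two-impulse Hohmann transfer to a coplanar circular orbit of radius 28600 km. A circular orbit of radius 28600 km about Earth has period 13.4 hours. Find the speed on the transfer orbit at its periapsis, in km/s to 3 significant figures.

v = 8.46 km/s

From Kepler's third law T² = 4π²r³/μ at r = 28600 km, T = 13.4 hours = 13.4 × 3600 s = 48240 s: μ = 4π²r³/T² = 3.96865×10^5 km³/s².
Semi-major axis of the transfer orbit: a_t = (8540 + 28600)/2 = 18570 km.
The periapsis of the transfer ellipse is at r = 8540 km.
Applying v² = μ(2/r − 1/a_t): v = 8.460 km/s.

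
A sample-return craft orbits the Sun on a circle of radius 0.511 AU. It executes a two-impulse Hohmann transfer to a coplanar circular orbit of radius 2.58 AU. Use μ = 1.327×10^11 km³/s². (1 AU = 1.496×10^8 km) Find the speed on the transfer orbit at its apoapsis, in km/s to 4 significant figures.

v = 10.66 km/s

In km: r₁ = 0.511 × 1.496×10^8 = 7.64456×10^7 km; r₂ = 2.58 × 1.496×10^8 = 3.85968×10^8 km.
The Hohmann ellipse has a_t = (r₁ + r₂)/2 = 2.312068×10^8 km.
The apoapsis of the transfer ellipse is at r = 3.85968×10^8 km.
Vis-viva: v = √[μ(2/r − 1/a_t)] = √[1.327×10^11 × (2/3.85968×10^8 − 1/2.312068×10^8)] = 10.66 km/s.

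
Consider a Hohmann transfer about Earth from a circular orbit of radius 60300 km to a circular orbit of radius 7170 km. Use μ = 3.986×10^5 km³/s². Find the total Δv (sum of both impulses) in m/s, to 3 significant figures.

Δv = 3900 m/s

The Hohmann ellipse has a_t = (r₁ + r₂)/2 = 33735 km.
Circular speed at r₁: v₁ = √(μ/r₁) = √(3.986×10^5/60300) = 2.571 km/s.
Transfer-orbit speed at r₁ (v² = μ(2/r − 1/a)): v_a = √[μ(2/r₁ − 1/a_t)] = 1.185 km/s.
First burn Δv₁ = |v_a − v₁| = 1.386 km/s.
Circular speed at r₂: v₂ = √(μ/r₂) = 7.456 km/s.
Transfer-orbit speed at r₂: v_p = √[μ(2/r₂ − 1/a_t)] = 9.968 km/s.
Second burn Δv₂ = |v₂ − v_p| = 2.512 km/s.
Δv = Δv₁ + Δv₂ = 1.386 + 2.512 = 3.898 km/s.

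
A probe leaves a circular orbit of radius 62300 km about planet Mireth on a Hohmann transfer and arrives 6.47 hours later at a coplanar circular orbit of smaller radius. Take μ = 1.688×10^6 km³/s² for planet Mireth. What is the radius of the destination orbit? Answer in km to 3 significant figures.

r₂ = 28200 km

Transfer time t = 6.47 hours = 23292 s, and t = π√(a_t³/μ).
So a_t = (μ t²/π²)^(1/3) = (1.688×10^6 × (23292)² / π²)^(1/3) = 45272 km.
Since a_t = (r₁ + r₂)/2, r₂ = 2a_t − r₁ = 2×45272 − 62300 = 28244 km.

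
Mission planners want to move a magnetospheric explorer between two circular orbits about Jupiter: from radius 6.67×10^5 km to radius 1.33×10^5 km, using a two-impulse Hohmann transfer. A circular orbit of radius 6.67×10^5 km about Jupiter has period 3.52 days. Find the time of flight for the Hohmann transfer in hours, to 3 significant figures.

t = 19.6 hours

From Kepler's third law T² = 4π²r³/μ at r = 6.67×10^5 km, T = 3.52 days = 3.52 × 86400 s = 3.04128×10^5 s: μ = 4π²r³/T² = 1.26656×10^8 km³/s².
The Hohmann ellipse has a_t = (r₁ + r₂)/2 = 4.000×10^5 km.
By Kepler's third law the transfer-orbit period is T = 2π√(a_t³/μ), so t = T/2 = 70620 s.
Converting: 70620 s ÷ 3600 s/hour = 19.6 hours.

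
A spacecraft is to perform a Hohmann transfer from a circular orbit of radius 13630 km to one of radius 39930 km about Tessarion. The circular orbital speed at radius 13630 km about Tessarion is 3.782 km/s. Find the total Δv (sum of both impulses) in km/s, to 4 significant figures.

From the circular-orbit relation v² = μ/r at r = 13630 km: μ = v²r = (3.782)² × 13630 = 1.94957×10^5 km³/s².
Semi-major axis of the transfer orbit: a_t = (13630 + 39930)/2 = 26780 km.
At r₁ the circular-orbit speed is v₁ = √(μ/r₁) = 3.7820 km/s.
Transfer-orbit speed at r₁ (vis-viva equation): v_p = √[μ(2/r₁ − 1/a_t)] = 4.6181 km/s.
First burn Δv₁ = |v_p − v₁| = 0.8361 km/s.
At r₂, v₂ = √(μ/r₂) = 2.2096 km/s.
Transfer-orbit speed at r₂: v_a = √[μ(2/r₂ − 1/a_t)] = 1.5764 km/s.
Second burn Δv₂ = |v₂ − v_a| = 0.6332 km/s.
Total Δv = Δv₁ + Δv₂ = 1.469 km/s.

Δv = 1.469 km/s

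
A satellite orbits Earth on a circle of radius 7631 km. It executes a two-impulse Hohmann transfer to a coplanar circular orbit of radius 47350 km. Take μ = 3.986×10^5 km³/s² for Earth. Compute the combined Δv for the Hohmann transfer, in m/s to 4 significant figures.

Transfer-ellipse semi-major axis a_t = (r₁ + r₂)/2 = (7631 + 47350)/2 = 27490.5 km.
At r₁ the circular-orbit speed is v₁ = √(μ/r₁) = 7.227 km/s.
On the transfer ellipse at r₁, vis-viva gives v_p = √[μ(2/r₁ − 1/a_t)] = 9.485 km/s.
First burn Δv₁ = |v_p − v₁| = 2.258 km/s.
Circular speed at r₂: v₂ = √(μ/r₂) = 2.9014 km/s.
Transfer-orbit speed at r₂: v_a = √[μ(2/r₂ − 1/a_t)] = 1.5287 km/s.
Second burn Δv₂ = |v₂ − v_a| = 1.373 km/s.
Total Δv = Δv₁ + Δv₂ = 3.631 km/s.

Δv = 3631 m/s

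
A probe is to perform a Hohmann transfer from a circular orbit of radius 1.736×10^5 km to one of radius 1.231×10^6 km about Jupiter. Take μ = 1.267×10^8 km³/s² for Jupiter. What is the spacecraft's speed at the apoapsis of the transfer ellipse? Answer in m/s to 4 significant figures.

v = 5044 m/s

The Hohmann ellipse has a_t = (r₁ + r₂)/2 = 7.023×10^5 km.
At apoapsis, r = 1.231×10^6 km.
Vis-viva: v = √[μ(2/r − 1/a_t)] = √[1.267×10^8 × (2/1.231×10^6 − 1/7.023×10^5)] = 5.044 km/s.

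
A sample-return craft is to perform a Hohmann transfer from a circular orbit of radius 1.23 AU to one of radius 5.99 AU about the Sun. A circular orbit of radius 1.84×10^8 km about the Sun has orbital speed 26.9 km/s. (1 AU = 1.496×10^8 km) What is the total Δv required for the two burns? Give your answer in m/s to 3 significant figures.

From the circular-orbit relation v² = μ/r at r = 1.84×10^8 km: μ = v²r = (26.9)² × 1.84×10^8 = 1.33144×10^11 km³/s².
In km: r₁ = 1.23 × 1.496×10^8 = 1.84008×10^8 km; r₂ = 5.99 × 1.496×10^8 = 8.96104×10^8 km.
Semi-major axis of the transfer orbit: a_t = (1.84008×10^8 + 8.96104×10^8)/2 = 5.40056×10^8 km.
Circular speed at r₁: v₁ = √(μ/r₁) = √(1.33144×10^11/1.84008×10^8) = 26.89942 km/s.
Transfer-orbit speed at r₁ (vis-viva): v_p = √[μ(2/r₁ − 1/a_t)] = 34.64995 km/s.
First burn Δv₁ = |v_p − v₁| = 7.7505 km/s.
Circular speed at r₂: v₂ = √(μ/r₂) = 12.1894 km/s.
Transfer-orbit speed at r₂: v_a = √[μ(2/r₂ − 1/a_t)] = 7.11510 km/s.
Second burn Δv₂ = |v₂ − v_a| = 5.0743 km/s.
Total Δv = Δv₁ + Δv₂ = 12.82 km/s.

Δv = 12800 m/s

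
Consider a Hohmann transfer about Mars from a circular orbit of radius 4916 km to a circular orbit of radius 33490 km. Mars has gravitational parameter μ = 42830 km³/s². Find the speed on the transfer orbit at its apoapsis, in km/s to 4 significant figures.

v = 0.5722 km/s

Transfer-ellipse semi-major axis a_t = (r₁ + r₂)/2 = (4916 + 33490)/2 = 19203 km.
At apoapsis, r = 33490 km.
Applying v² = μ(2/r − 1/a_t): v = 0.5722 km/s.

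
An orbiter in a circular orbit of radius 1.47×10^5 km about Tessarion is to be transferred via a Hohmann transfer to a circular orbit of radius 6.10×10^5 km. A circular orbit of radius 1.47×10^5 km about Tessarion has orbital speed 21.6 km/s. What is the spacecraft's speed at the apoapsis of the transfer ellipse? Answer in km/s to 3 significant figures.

v = 6.61 km/s

From the circular-orbit relation v² = μ/r at r = 1.47×10^5 km: μ = v²r = (21.6)² × 1.47×10^5 = 6.85843×10^7 km³/s².
Transfer-ellipse semi-major axis a_t = (r₁ + r₂)/2 = (1.470×10^5 + 6.100×10^5)/2 = 3.785×10^5 km.
The apoapsis of the transfer ellipse is at r = 6.100×10^5 km.
Applying v² = μ(2/r − 1/a_t): v = 6.608 km/s.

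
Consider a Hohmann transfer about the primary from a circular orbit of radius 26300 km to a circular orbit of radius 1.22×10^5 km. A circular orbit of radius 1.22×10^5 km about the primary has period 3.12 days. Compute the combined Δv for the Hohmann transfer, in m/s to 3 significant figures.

Δv = 2880 m/s

From Kepler's third law T² = 4π²r³/μ at r = 1.22×10^5 km, T = 3.12 days = 3.12 × 86400 s = 2.69568×10^5 s: μ = 4π²r³/T² = 9.86512×10^5 km³/s².
Transfer-ellipse semi-major axis a_t = (r₁ + r₂)/2 = (26300 + 1.220×10^5)/2 = 74150 km.
Circular speed at r₁: v₁ = √(μ/r₁) = √(9.86512×10^5/26300) = 6.125 km/s.
On the transfer ellipse at r₁, vis-viva equation gives v_p = √[μ(2/r₁ − 1/a_t)] = 7.856 km/s.
First burn Δv₁ = |v_p − v₁| = 1.731 km/s.
Circular speed at r₂: v₂ = √(μ/r₂) = 2.844 km/s.
Transfer-orbit speed at r₂: v_a = √[μ(2/r₂ − 1/a_t)] = 1.694 km/s.
Second burn Δv₂ = |v₂ − v_a| = 1.150 km/s.
Total Δv = Δv₁ + Δv₂ = 2.881 km/s.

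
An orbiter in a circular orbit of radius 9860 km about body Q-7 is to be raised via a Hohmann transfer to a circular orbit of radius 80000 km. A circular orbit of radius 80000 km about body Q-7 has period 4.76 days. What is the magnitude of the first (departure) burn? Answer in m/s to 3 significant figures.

From Kepler's third law T² = 4π²r³/μ at r = 80000 km, T = 4.76 days = 4.76 × 86400 s = 4.11264×10^5 s: μ = 4π²r³/T² = 1.19506×10^5 km³/s².
The Hohmann ellipse has a_t = (r₁ + r₂)/2 = 44930 km.
Circular speed at r = 9860 km: v_c = √(μ/r) = 3.4814 km/s.
Transfer-orbit speed at the same r (vis-viva, a = a_t): v_t = √[μ(2/r − 1/a_t)] = 4.6455 km/s.
Δv₁ = |v_t − v_c| = |4.6455 − 3.4814| = 1.164 km/s.

Δv₁ = 1160 m/s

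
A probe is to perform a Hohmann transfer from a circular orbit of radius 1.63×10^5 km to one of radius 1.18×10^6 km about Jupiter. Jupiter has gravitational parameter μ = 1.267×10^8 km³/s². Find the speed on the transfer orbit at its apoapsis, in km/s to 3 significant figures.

Semi-major axis of the transfer orbit: a_t = (1.630×10^5 + 1.180×10^6)/2 = 6.715×10^5 km.
At apoapsis, r = 1.180×10^6 km.
From the vis-viva equation, v = √[μ(2/r − 1/a_t)] = 5.105 km/s.

v = 5.11 km/s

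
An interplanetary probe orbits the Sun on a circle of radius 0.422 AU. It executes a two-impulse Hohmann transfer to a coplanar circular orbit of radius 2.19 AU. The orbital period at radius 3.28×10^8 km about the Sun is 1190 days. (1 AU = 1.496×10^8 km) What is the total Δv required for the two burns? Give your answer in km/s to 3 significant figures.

From Kepler's third law T² = 4π²r³/μ at r = 3.28×10^8 km, T = 1190 days = 1190 × 86400 s = 1.02816×10^8 s: μ = 4π²r³/T² = 1.31783×10^11 km³/s².
In km: r₁ = 0.422 × 1.496×10^8 = 6.31312×10^7 km; r₂ = 2.19 × 1.496×10^8 = 3.27624×10^8 km.
The Hohmann ellipse has a_t = (r₁ + r₂)/2 = 1.953776×10^8 km.
Circular speed at r₁: v₁ = √(μ/r₁) = √(1.31783×10^11/6.31312×10^7) = 45.68861 km/s.
Transfer-orbit speed at r₁ (vis-viva equation): v_p = √[μ(2/r₁ − 1/a_t)] = 59.16412 km/s.
First burn Δv₁ = |v_p − v₁| = 13.476 km/s.
Circular speed at r₂: v₂ = √(μ/r₂) = 20.0559 km/s.
Transfer-orbit speed at r₂: v_a = √[μ(2/r₂ − 1/a_t)] = 11.4006 km/s.
Second burn Δv₂ = |v₂ − v_a| = 8.6553 km/s.
Δv = Δv₁ + Δv₂ = 13.476 + 8.6553 = 22.13 km/s.

Δv = 22.1 km/s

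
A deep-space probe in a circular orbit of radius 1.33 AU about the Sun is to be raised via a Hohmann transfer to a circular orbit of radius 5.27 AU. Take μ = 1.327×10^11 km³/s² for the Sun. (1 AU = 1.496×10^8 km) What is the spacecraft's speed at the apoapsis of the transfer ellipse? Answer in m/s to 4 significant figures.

v = 8236 m/s

In km: r₁ = 1.33 × 1.496×10^8 = 1.98968×10^8 km; r₂ = 5.27 × 1.496×10^8 = 7.88392×10^8 km.
Semi-major axis of the transfer orbit: a_t = (1.98968×10^8 + 7.88392×10^8)/2 = 4.9368×10^8 km.
The apoapsis of the transfer ellipse is at r = 7.88392×10^8 km.
From the vis-viva equation, v = √[μ(2/r − 1/a_t)] = 8.236 km/s.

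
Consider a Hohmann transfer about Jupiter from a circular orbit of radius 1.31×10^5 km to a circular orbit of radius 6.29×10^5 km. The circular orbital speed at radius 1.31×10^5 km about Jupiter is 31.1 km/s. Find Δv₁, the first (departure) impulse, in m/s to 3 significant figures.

From the circular-orbit relation v² = μ/r at r = 1.31×10^5 km: μ = v²r = (31.1)² × 1.31×10^5 = 1.26705×10^8 km³/s².
Semi-major axis of the transfer orbit: a_t = (1.310×10^5 + 6.290×10^5)/2 = 3.800×10^5 km.
On the circular orbit at r = 1.310×10^5 km, v_c = √(μ/r) = 31.100 km/s.
Vis-viva on the transfer ellipse at r = 1.310×10^5 km gives v_t = √[μ(2/r − 1/a_t)] = 40.012 km/s.
Δv₁ = |v_t − v_c| = |40.012 − 31.100| = 8.912 km/s.

Δv₁ = 8910 m/s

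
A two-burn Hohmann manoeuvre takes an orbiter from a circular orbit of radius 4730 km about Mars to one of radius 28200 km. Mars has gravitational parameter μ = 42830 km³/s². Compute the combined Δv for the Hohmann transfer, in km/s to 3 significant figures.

Transfer-ellipse semi-major axis a_t = (r₁ + r₂)/2 = (4730 + 28200)/2 = 16465 km.
Circular speed at r₁: v₁ = √(μ/r₁) = √(42830/4730) = 3.009 km/s.
On the transfer ellipse at r₁, vis-viva equation gives v_p = √[μ(2/r₁ − 1/a_t)] = 3.938 km/s.
First burn Δv₁ = |v_p − v₁| = 0.9290 km/s.
Circular speed at r₂: v₂ = √(μ/r₂) = 1.2324 km/s.
Transfer-orbit speed at r₂: v_a = √[μ(2/r₂ − 1/a_t)] = 0.66054 km/s.
Second burn Δv₂ = |v₂ − v_a| = 0.5719 km/s.
Total Δv = Δv₁ + Δv₂ = 1.501 km/s.

Δv = 1.50 km/s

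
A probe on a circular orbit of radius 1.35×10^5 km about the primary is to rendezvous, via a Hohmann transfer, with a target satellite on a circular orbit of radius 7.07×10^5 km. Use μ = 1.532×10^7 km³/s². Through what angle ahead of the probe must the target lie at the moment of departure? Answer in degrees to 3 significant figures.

Transfer-ellipse semi-major axis a_t = (r₁ + r₂)/2 = (1.350×10^5 + 7.070×10^5)/2 = 4.210×10^5 km.
The half-period of the transfer ellipse is t = π√(a_t³/μ) = 2.1925×10^5 s.
Target angular speed ω₂ = √(μ/r₂³) = 6.5842×10^-6 rad/s.
Angle swept by the target during transfer: ω₂·t = 1.4436 rad = 82.71°.
Arrival is 180° from departure on the ellipse, so φ = 180° − 82.71° = 97.3°.

φ = 97.3°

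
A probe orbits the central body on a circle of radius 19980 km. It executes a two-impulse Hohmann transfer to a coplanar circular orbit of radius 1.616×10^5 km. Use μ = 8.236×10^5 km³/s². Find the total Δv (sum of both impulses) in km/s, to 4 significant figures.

The Hohmann ellipse has a_t = (r₁ + r₂)/2 = 90790 km.
Circular speed at r₁: v₁ = √(μ/r₁) = √(8.236×10^5/19980) = 6.4204 km/s.
Transfer-orbit speed at r₁ (vis-viva): v_p = √[μ(2/r₁ − 1/a_t)] = 8.5657 km/s.
First burn Δv₁ = |v_p − v₁| = 2.145 km/s.
At r₂, v₂ = √(μ/r₂) = 2.258 km/s.
Transfer-orbit speed at r₂: v_a = √[μ(2/r₂ − 1/a_t)] = 1.059 km/s.
Second burn Δv₂ = |v₂ − v_a| = 1.199 km/s.
Δv = Δv₁ + Δv₂ = 2.145 + 1.199 = 3.344 km/s.

Δv = 3.344 km/s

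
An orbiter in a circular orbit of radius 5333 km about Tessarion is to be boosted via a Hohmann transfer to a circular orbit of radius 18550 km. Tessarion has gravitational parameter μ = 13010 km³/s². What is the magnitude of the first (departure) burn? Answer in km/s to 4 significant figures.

Δv₁ = 0.3848 km/s

The Hohmann ellipse has a_t = (r₁ + r₂)/2 = 11941.5 km.
Circular speed at r = 5333 km: v_c = √(μ/r) = 1.5619 km/s.
Vis-viva on the transfer ellipse at r = 5333 km gives v_t = √[μ(2/r − 1/a_t)] = 1.9467 km/s.
Δv₁ = |v_t − v_c| = |1.9467 − 1.5619| = 0.3848 km/s.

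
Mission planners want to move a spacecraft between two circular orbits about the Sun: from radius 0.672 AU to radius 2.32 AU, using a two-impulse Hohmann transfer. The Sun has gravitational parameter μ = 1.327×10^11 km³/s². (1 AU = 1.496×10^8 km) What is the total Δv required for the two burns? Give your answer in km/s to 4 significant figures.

In km: r₁ = 0.672 × 1.496×10^8 = 1.005312×10^8 km; r₂ = 2.32 × 1.496×10^8 = 3.47072×10^8 km.
The Hohmann ellipse has a_t = (r₁ + r₂)/2 = 2.238016×10^8 km.
Circular speed at r₁: v₁ = √(μ/r₁) = √(1.327×10^11/1.005312×10^8) = 36.3316 km/s.
On the transfer ellipse at r₁, vis-viva gives v_p = √[μ(2/r₁ − 1/a_t)] = 45.2442 km/s.
First burn Δv₁ = |v_p − v₁| = 8.913 km/s.
Circular speed at r₂: v₂ = √(μ/r₂) = 19.5536 km/s.
Transfer-orbit speed at r₂: v_a = √[μ(2/r₂ − 1/a_t)] = 13.1052 km/s.
Second burn Δv₂ = |v₂ − v_a| = 6.448 km/s.
Total Δv = Δv₁ + Δv₂ = 15.36 km/s.

Δv = 15.36 km/s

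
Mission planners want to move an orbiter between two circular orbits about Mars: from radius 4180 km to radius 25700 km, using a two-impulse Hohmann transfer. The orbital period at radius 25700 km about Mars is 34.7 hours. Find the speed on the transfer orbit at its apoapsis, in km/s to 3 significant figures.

From Kepler's third law T² = 4π²r³/μ at r = 25700 km, T = 34.7 hours = 34.7 × 3600 s = 1.2492×10^5 s: μ = 4π²r³/T² = 42943.3 km³/s².
The Hohmann ellipse has a_t = (r₁ + r₂)/2 = 14940 km.
At apoapsis, r = 25700 km.
Vis-viva: v = √[μ(2/r − 1/a_t)] = √[42943.3 × (2/25700 − 1/14940)] = 0.6837 km/s.

v = 0.684 km/s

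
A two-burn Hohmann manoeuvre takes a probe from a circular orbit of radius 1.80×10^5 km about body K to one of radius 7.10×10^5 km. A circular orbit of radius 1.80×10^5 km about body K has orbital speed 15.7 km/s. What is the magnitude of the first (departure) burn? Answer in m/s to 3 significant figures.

Δv₁ = 4130 m/s

From the circular-orbit relation v² = μ/r at r = 1.80×10^5 km: μ = v²r = (15.7)² × 1.80×10^5 = 4.43682×10^7 km³/s².
The Hohmann ellipse has a_t = (r₁ + r₂)/2 = 4.450×10^5 km.
Circular speed at r = 1.800×10^5 km: v_c = √(μ/r) = 15.700 km/s.
Vis-viva on the transfer ellipse at r = 1.800×10^5 km gives v_t = √[μ(2/r − 1/a_t)] = 19.831 km/s.
Δv₁ = |v_t − v_c| = |19.831 − 15.700| = 4.131 km/s.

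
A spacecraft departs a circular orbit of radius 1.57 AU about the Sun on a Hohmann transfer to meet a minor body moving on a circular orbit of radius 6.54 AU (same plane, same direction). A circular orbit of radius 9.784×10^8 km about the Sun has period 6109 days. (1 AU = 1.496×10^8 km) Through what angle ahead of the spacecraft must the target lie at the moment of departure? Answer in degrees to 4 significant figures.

From Kepler's third law T² = 4π²r³/μ at r = 9.784×10^8 km, T = 6109 days = 6109 × 86400 s = 5.278176×10^8 s: μ = 4π²r³/T² = 1.32722×10^11 km³/s².
In km: r₁ = 1.57 × 1.496×10^8 = 2.34872×10^8 km; r₂ = 6.54 × 1.496×10^8 = 9.78384×10^8 km.
Semi-major axis of the transfer orbit: a_t = (2.34872×10^8 + 9.78384×10^8)/2 = 6.06628×10^8 km.
Transfer time t = π√(a_t³/μ) = 1.28844×10^8 s.
The target's mean motion on its circular orbit is ω₂ = √(μ/r₂³) = 1.19044×10^-8 rad/s.
Angle swept by the target during transfer: ω₂·t = 1.5338 rad = 87.88°.
Arrival is 180° from departure on the ellipse, so φ = 180° − 87.88° = 92.12°.

φ = 92.12°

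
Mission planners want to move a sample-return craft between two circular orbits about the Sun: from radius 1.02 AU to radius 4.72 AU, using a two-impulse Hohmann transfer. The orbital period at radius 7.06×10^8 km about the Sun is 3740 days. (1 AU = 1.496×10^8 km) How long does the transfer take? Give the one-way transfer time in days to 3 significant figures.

t = 887 days

From Kepler's third law T² = 4π²r³/μ at r = 7.06×10^8 km, T = 3740 days = 3740 × 86400 s = 3.23136×10^8 s: μ = 4π²r³/T² = 1.33046×10^11 km³/s².
In km: r₁ = 1.02 × 1.496×10^8 = 1.52592×10^8 km; r₂ = 4.72 × 1.496×10^8 = 7.06112×10^8 km.
Semi-major axis of the transfer orbit: a_t = (1.52592×10^8 + 7.06112×10^8)/2 = 4.29352×10^8 km.
Transfer time t = π√(a_t³/μ) = π√((4.29352×10^8)³ / 1.33046×10^11) = 7.662×10^7 s.
Converting: 7.662×10^7 s ÷ 86400 s/day = 887 days.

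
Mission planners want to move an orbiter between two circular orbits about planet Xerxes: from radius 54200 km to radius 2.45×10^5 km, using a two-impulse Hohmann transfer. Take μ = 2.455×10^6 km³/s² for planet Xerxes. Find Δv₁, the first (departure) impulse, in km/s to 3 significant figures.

The Hohmann ellipse has a_t = (r₁ + r₂)/2 = 1.496×10^5 km.
On the circular orbit at r = 54200 km, v_c = √(μ/r) = 6.730 km/s.
Transfer-orbit speed at the same r (vis-viva, a = a_t): v_t = √[μ(2/r − 1/a_t)] = 8.613 km/s.
Δv₁ = |v_t − v_c| = |8.613 − 6.730| = 1.883 km/s.

Δv₁ = 1.88 km/s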